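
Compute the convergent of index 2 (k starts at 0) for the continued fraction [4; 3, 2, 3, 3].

30/7

Using pₖ = aₖpₖ₋₁ + pₖ₋₂, qₖ = aₖqₖ₋₁ + qₖ₋₂ (with p₋₁=1, p₋₂=0, q₋₁=0, q₋₂=1):
  k=0: a=4, p=4, q=1
  k=1: a=3, p=13, q=3
  k=2: a=2, p=30, q=7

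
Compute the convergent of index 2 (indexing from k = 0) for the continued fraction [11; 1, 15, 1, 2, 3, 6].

Using pₖ = aₖpₖ₋₁ + pₖ₋₂, qₖ = aₖqₖ₋₁ + qₖ₋₂ (with p₋₁=1, p₋₂=0, q₋₁=0, q₋₂=1):
  k=0: a=11, p=11, q=1
  k=1: a=1, p=12, q=1
  k=2: a=15, p=191, q=16

191/16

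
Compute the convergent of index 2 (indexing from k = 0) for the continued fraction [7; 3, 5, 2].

117/16

Using pₖ = aₖpₖ₋₁ + pₖ₋₂, qₖ = aₖqₖ₋₁ + qₖ₋₂ (with p₋₁=1, p₋₂=0, q₋₁=0, q₋₂=1):
  k=0: a=7, p=7, q=1
  k=1: a=3, p=22, q=3
  k=2: a=5, p=117, q=16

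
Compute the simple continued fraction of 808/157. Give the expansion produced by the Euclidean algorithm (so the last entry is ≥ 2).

[5; 6, 1, 4, 1, 3]

808 = 5*157 + 23
157 = 6*23 + 19
23 = 1*19 + 4
19 = 4*4 + 3
4 = 1*3 + 1
3 = 3*1 + 0  (stop)
So 808/157 = [5; 6, 1, 4, 1, 3].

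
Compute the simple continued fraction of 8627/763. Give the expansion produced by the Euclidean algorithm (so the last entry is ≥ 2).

8627 = 11·763 + 234
763 = 3·234 + 61
234 = 3·61 + 51
61 = 1·51 + 10
51 = 5·10 + 1
10 = 10·1 + 0  (stop)
So 8627/763 = [11; 3, 3, 1, 5, 10].

[11; 3, 3, 1, 5, 10]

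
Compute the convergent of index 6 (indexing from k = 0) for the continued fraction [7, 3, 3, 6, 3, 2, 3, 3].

Using pₖ = aₖpₖ₋₁ + pₖ₋₂, qₖ = aₖqₖ₋₁ + qₖ₋₂ (with p₋₁=1, p₋₂=0, q₋₁=0, q₋₂=1):
  k=0: a=7, p=7, q=1
  k=1: a=3, p=22, q=3
  k=2: a=3, p=73, q=10
  k=3: a=6, p=460, q=63
  k=4: a=3, p=1453, q=199
  k=5: a=2, p=3366, q=461
  k=6: a=3, p=11551, q=1582

11551/1582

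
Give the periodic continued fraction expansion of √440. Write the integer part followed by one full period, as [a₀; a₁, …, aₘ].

a₀ = ⌊√440⌋ = 20.
With m₀=0, d₀=1 and mₖ₊₁ = dₖaₖ − mₖ, dₖ₊₁ = (n − mₖ₊₁²)/dₖ, aₖ₊₁ = ⌊(a₀+mₖ₊₁)/dₖ₊₁⌋:
  k=1: m=20, d=40, a=1
  k=2: m=20, d=1, a=40
d=1 and a=2a₀=40 at k=2, so the next step gives (m, d) = (20, 40) again — its k=1 value — and the period has length 2.

[20; 1, 40]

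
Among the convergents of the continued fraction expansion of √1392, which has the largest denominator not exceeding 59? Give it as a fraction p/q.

√1392 = [37; 3, 4, 3, 74, …] (period length 4).
Convergents:
  p_0/q_0 = 37/1
  p_1/q_1 = 112/3
  p_2/q_2 = 485/13
  p_3/q_3 = 1567/42
  p_4/q_4 = 116443/3121
q_3 = 42 ≤ 59 < 3121 = q_4, so the answer is 1567/42.

1567/42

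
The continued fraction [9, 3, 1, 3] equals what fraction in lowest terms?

139/15

Using pₖ = aₖpₖ₋₁ + pₖ₋₂ and qₖ = aₖqₖ₋₁ + qₖ₋₂:
  k=0: a=9, p=9, q=1
  k=1: a=3, p=28, q=3
  k=2: a=1, p=37, q=4
  k=3: a=3, p=139, q=15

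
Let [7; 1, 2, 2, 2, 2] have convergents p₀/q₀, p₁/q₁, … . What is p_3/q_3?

54/7

Using pₖ = aₖpₖ₋₁ + pₖ₋₂, qₖ = aₖqₖ₋₁ + qₖ₋₂ (with p₋₁=1, p₋₂=0, q₋₁=0, q₋₂=1):
  k=0: a=7, p=7, q=1
  k=1: a=1, p=8, q=1
  k=2: a=2, p=23, q=3
  k=3: a=2, p=54, q=7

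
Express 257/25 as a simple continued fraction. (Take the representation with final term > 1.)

[10; 3, 1, 1, 3]

257 = 10·25 + 7
25 = 3·7 + 4
7 = 1·4 + 3
4 = 1·3 + 1
3 = 3·1 + 0  (stop)
So 257/25 = [10; 3, 1, 1, 3].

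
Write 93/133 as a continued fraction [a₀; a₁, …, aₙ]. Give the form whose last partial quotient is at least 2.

93 = 0*133 + 93
133 = 1*93 + 40
93 = 2*40 + 13
40 = 3*13 + 1
13 = 13*1 + 0  (stop)
So 93/133 = [0; 1, 2, 3, 13].

[0; 1, 2, 3, 13]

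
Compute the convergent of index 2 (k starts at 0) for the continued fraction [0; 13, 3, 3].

3/40

Using pₖ = aₖpₖ₋₁ + pₖ₋₂, qₖ = aₖqₖ₋₁ + qₖ₋₂ (with p₋₁=1, p₋₂=0, q₋₁=0, q₋₂=1):
  k=0: a=0, p=0, q=1
  k=1: a=13, p=1, q=13
  k=2: a=3, p=3, q=40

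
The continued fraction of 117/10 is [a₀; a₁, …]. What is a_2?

117 = 11·10 + 7   →  a_0 = 11
10 = 1·7 + 3   →  a_1 = 1
7 = 2·3 + 1   →  a_2 = 2

2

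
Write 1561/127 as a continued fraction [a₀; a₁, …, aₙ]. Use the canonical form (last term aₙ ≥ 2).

1561 = 12·127 + 37
127 = 3·37 + 16
37 = 2·16 + 5
16 = 3·5 + 1
5 = 5·1 + 0  (stop)
So 1561/127 = [12; 3, 2, 3, 5].

[12; 3, 2, 3, 5]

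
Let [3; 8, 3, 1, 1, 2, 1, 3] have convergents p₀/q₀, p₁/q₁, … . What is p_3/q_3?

Using pₖ = aₖpₖ₋₁ + pₖ₋₂, qₖ = aₖqₖ₋₁ + qₖ₋₂ (with p₋₁=1, p₋₂=0, q₋₁=0, q₋₂=1):
  k=0: a=3, p=3, q=1
  k=1: a=8, p=25, q=8
  k=2: a=3, p=78, q=25
  k=3: a=1, p=103, q=33

103/33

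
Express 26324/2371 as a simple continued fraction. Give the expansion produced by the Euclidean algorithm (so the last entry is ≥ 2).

[11; 9, 1, 3, 8, 2, 3]

26324 = 11×2371 + 243
2371 = 9×243 + 184
243 = 1×184 + 59
184 = 3×59 + 7
59 = 8×7 + 3
7 = 2×3 + 1
3 = 3×1 + 0  (stop)
So 26324/2371 = [11; 9, 1, 3, 8, 2, 3].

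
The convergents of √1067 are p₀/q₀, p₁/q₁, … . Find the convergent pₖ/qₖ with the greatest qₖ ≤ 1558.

19207/588

√1067 = [32; 1, 1, 1, 64, …] (period length 4).
Convergents:
  p_0/q_0 = 32/1
  p_1/q_1 = 33/1
  p_2/q_2 = 65/2
  p_3/q_3 = 98/3
  p_4/q_4 = 6337/194
  p_5/q_5 = 6435/197
  p_6/q_6 = 12772/391
  p_7/q_7 = 19207/588
  p_8/q_8 = 1242020/38023
q_7 = 588 ≤ 1558 < 38023 = q_8, so the answer is 19207/588.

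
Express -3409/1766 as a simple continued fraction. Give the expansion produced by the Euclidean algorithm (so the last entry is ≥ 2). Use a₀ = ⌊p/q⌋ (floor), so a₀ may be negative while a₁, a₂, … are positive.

-3409 = -2·1766 + 123
1766 = 14·123 + 44
123 = 2·44 + 35
44 = 1·35 + 9
35 = 3·9 + 8
9 = 1·8 + 1
8 = 8·1 + 0  (stop)
So -3409/1766 = [-2; 14, 2, 1, 3, 1, 8].

[-2; 14, 2, 1, 3, 1, 8]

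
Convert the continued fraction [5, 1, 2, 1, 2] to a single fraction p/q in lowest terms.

Using pₖ = aₖpₖ₋₁ + pₖ₋₂ and qₖ = aₖqₖ₋₁ + qₖ₋₂:
  k=0: a=5, p=5, q=1
  k=1: a=1, p=6, q=1
  k=2: a=2, p=17, q=3
  k=3: a=1, p=23, q=4
  k=4: a=2, p=63, q=11

63/11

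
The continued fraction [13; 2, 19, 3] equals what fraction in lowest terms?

Fold from the inside: start with 3/1.
  19 + 1/3 = 58/3
  2 + 3/58 = 119/58
  13 + 58/119 = 1605/119

1605/119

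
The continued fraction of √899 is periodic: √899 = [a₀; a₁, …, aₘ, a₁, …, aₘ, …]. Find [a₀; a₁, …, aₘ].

a₀ = ⌊√899⌋ = 29.

[29; 1, 58]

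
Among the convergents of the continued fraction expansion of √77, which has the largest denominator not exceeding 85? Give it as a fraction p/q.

351/40

√77 = [8; 1, 3, 2, 3, 1, 16, …] (period length 6).
Convergents:
  p_0/q_0 = 8/1
  p_1/q_1 = 9/1
  p_2/q_2 = 35/4
  p_3/q_3 = 79/9
  p_4/q_4 = 272/31
  p_5/q_5 = 351/40
  p_6/q_6 = 5888/671
q_5 = 40 ≤ 85 < 671 = q_6, so the answer is 351/40.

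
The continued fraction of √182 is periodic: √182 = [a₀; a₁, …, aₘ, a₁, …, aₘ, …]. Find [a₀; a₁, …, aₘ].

[13; 2, 26]

a₀ = ⌊√182⌋ = 13.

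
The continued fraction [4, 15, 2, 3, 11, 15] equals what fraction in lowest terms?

Fold from the inside: start with 15/1.
  11 + 1/15 = 166/15
  3 + 15/166 = 513/166
  2 + 166/513 = 1192/513
  15 + 513/1192 = 18393/1192
  4 + 1192/18393 = 74764/18393

74764/18393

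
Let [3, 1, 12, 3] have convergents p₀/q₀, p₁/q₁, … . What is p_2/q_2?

Using pₖ = aₖpₖ₋₁ + pₖ₋₂, qₖ = aₖqₖ₋₁ + qₖ₋₂ (with p₋₁=1, p₋₂=0, q₋₁=0, q₋₂=1):
  k=0: a=3, p=3, q=1
  k=1: a=1, p=4, q=1
  k=2: a=12, p=51, q=13

51/13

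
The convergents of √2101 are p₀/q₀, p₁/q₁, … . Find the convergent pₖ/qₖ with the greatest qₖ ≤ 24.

275/6

√2101 = [45; 1, 5, 8, 5, 1, 90, …] (period length 6).
Convergents:
  p_0/q_0 = 45/1
  p_1/q_1 = 46/1
  p_2/q_2 = 275/6
  p_3/q_3 = 2246/49
q_2 = 6 ≤ 24 < 49 = q_3, so the answer is 275/6.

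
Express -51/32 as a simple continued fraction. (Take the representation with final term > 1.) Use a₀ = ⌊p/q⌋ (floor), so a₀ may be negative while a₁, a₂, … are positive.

[-2; 2, 2, 6]

-51 = -2×32 + 13
32 = 2×13 + 6
13 = 2×6 + 1
6 = 6×1 + 0  (stop)
So -51/32 = [-2; 2, 2, 6].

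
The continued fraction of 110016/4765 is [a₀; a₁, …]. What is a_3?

110016 = 23·4765 + 421   →  a_0 = 23
4765 = 11·421 + 134   →  a_1 = 11
421 = 3·134 + 19   →  a_2 = 3
134 = 7·19 + 1   →  a_3 = 7

7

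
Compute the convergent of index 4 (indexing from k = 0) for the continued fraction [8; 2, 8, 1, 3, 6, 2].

Using pₖ = aₖpₖ₋₁ + pₖ₋₂, qₖ = aₖqₖ₋₁ + qₖ₋₂ (with p₋₁=1, p₋₂=0, q₋₁=0, q₋₂=1):
  k=0: a=8, p=8, q=1
  k=1: a=2, p=17, q=2
  k=2: a=8, p=144, q=17
  k=3: a=1, p=161, q=19
  k=4: a=3, p=627, q=74

627/74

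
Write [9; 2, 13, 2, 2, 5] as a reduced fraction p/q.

Using pₖ = aₖpₖ₋₁ + pₖ₋₂ and qₖ = aₖqₖ₋₁ + qₖ₋₂:
  k=0: a=9, p=9, q=1
  k=1: a=2, p=19, q=2
  k=2: a=13, p=256, q=27
  k=3: a=2, p=531, q=56
  k=4: a=2, p=1318, q=139
  k=5: a=5, p=7121, q=751

7121/751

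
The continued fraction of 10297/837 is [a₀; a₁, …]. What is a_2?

10297 = 12·837 + 253   →  a_0 = 12
837 = 3·253 + 78   →  a_1 = 3
253 = 3·78 + 19   →  a_2 = 3

3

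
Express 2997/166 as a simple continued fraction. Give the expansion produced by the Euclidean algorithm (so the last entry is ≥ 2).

[18; 18, 2, 4]

2997 = 18·166 + 9
166 = 18·9 + 4
9 = 2·4 + 1
4 = 4·1 + 0  (stop)
So 2997/166 = [18; 18, 2, 4].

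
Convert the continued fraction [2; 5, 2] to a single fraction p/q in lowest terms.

Fold from the inside: start with 2/1.
  5 + 1/2 = 11/2
  2 + 2/11 = 24/11

24/11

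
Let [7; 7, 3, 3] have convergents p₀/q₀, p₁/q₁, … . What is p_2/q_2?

157/22

Using pₖ = aₖpₖ₋₁ + pₖ₋₂, qₖ = aₖqₖ₋₁ + qₖ₋₂ (with p₋₁=1, p₋₂=0, q₋₁=0, q₋₂=1):
  k=0: a=7, p=7, q=1
  k=1: a=7, p=50, q=7
  k=2: a=3, p=157, q=22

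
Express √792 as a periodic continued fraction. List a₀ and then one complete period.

[28; 7, 56]

a₀ = ⌊√792⌋ = 28.
With m₀=0, d₀=1 and mₖ₊₁ = dₖaₖ − mₖ, dₖ₊₁ = (n − mₖ₊₁²)/dₖ, aₖ₊₁ = ⌊(a₀+mₖ₊₁)/dₖ₊₁⌋:
  k=1: m=28, d=8, a=7
  k=2: m=28, d=1, a=56
d=1 and a=2a₀=56 at k=2, so the next step gives (m, d) = (28, 8) again — its k=1 value — and the period has length 2.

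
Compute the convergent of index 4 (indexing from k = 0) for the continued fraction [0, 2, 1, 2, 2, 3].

7/19

Using pₖ = aₖpₖ₋₁ + pₖ₋₂, qₖ = aₖqₖ₋₁ + qₖ₋₂ (with p₋₁=1, p₋₂=0, q₋₁=0, q₋₂=1):
  k=0: a=0, p=0, q=1
  k=1: a=2, p=1, q=2
  k=2: a=1, p=1, q=3
  k=3: a=2, p=3, q=8
  k=4: a=2, p=7, q=19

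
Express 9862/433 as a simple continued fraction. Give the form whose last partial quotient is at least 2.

[22; 1, 3, 2, 6, 2, 3]

9862 = 22×433 + 336
433 = 1×336 + 97
336 = 3×97 + 45
97 = 2×45 + 7
45 = 6×7 + 3
7 = 2×3 + 1
3 = 3×1 + 0  (stop)
So 9862/433 = [22; 1, 3, 2, 6, 2, 3].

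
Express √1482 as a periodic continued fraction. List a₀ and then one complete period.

[38; 2, 76]

a₀ = ⌊√1482⌋ = 38.
With m₀=0, d₀=1 and mₖ₊₁ = dₖaₖ − mₖ, dₖ₊₁ = (n − mₖ₊₁²)/dₖ, aₖ₊₁ = ⌊(a₀+mₖ₊₁)/dₖ₊₁⌋:
  k=1: m=38, d=38, a=2
  k=2: m=38, d=1, a=76
d=1 and a=2a₀=76 at k=2, so the next step gives (m, d) = (38, 38) again — its k=1 value — and the period has length 2.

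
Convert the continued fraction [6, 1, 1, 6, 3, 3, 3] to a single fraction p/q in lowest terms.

Using pₖ = aₖpₖ₋₁ + pₖ₋₂ and qₖ = aₖqₖ₋₁ + qₖ₋₂:
  k=0: a=6, p=6, q=1
  k=1: a=1, p=7, q=1
  k=2: a=1, p=13, q=2
  k=3: a=6, p=85, q=13
  k=4: a=3, p=268, q=41
  k=5: a=3, p=889, q=136
  k=6: a=3, p=2935, q=449

2935/449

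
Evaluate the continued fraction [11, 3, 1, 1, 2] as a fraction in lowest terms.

203/18

Using pₖ = aₖpₖ₋₁ + pₖ₋₂ and qₖ = aₖqₖ₋₁ + qₖ₋₂:
  k=0: a=11, p=11, q=1
  k=1: a=3, p=34, q=3
  k=2: a=1, p=45, q=4
  k=3: a=1, p=79, q=7
  k=4: a=2, p=203, q=18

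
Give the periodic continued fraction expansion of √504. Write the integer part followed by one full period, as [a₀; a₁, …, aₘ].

[22; 2, 4, 2, 44]

a₀ = ⌊√504⌋ = 22.
With m₀=0, d₀=1 and mₖ₊₁ = dₖaₖ − mₖ, dₖ₊₁ = (n − mₖ₊₁²)/dₖ, aₖ₊₁ = ⌊(a₀+mₖ₊₁)/dₖ₊₁⌋:
  k=1: m=22, d=20, a=2
  k=2: m=18, d=9, a=4
  k=3: m=18, d=20, a=2
  k=4: m=22, d=1, a=44
d=1 and a=2a₀=44 at k=4, so the next step gives (m, d) = (22, 20) again — its k=1 value — and the period has length 4.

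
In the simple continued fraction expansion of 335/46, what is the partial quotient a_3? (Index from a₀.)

1

335 = 7·46 + 13   →  a_0 = 7
46 = 3·13 + 7   →  a_1 = 3
13 = 1·7 + 6   →  a_2 = 1
7 = 1·6 + 1   →  a_3 = 1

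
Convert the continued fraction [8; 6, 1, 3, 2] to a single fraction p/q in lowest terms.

Using pₖ = aₖpₖ₋₁ + pₖ₋₂ and qₖ = aₖqₖ₋₁ + qₖ₋₂:
  k=0: a=8, p=8, q=1
  k=1: a=6, p=49, q=6
  k=2: a=1, p=57, q=7
  k=3: a=3, p=220, q=27
  k=4: a=2, p=497, q=61

497/61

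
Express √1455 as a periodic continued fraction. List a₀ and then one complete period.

a₀ = ⌊√1455⌋ = 38.
With m₀=0, d₀=1 and mₖ₊₁ = dₖaₖ − mₖ, dₖ₊₁ = (n − mₖ₊₁²)/dₖ, aₖ₊₁ = ⌊(a₀+mₖ₊₁)/dₖ₊₁⌋:
  k=1: m=38, d=11, a=6
  k=2: m=28, d=61, a=1
  k=3: m=33, d=6, a=11
  k=4: m=33, d=61, a=1
  k=5: m=28, d=11, a=6
  k=6: m=38, d=1, a=76
d=1 and a=2a₀=76 at k=6, so the next step gives (m, d) = (38, 11) again — its k=1 value — and the period has length 6.

[38; 6, 1, 11, 1, 6, 76]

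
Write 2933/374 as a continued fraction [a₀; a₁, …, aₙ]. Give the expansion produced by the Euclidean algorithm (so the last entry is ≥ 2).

[7; 1, 5, 2, 1, 19]

2933 = 7*374 + 315
374 = 1*315 + 59
315 = 5*59 + 20
59 = 2*20 + 19
20 = 1*19 + 1
19 = 19*1 + 0  (stop)
So 2933/374 = [7; 1, 5, 2, 1, 19].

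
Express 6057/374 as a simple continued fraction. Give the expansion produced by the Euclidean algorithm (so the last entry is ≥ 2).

6057 = 16×374 + 73
374 = 5×73 + 9
73 = 8×9 + 1
9 = 9×1 + 0  (stop)
So 6057/374 = [16; 5, 8, 9].

[16; 5, 8, 9]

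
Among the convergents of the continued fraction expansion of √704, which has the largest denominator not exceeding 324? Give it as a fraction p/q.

√704 = [26; 1, 1, 7, 13, 7, 1, 1, 52, …] (period length 8).
Convergents:
  p_0/q_0 = 26/1
  p_1/q_1 = 27/1
  p_2/q_2 = 53/2
  p_3/q_3 = 398/15
  p_4/q_4 = 5227/197
  p_5/q_5 = 36987/1394
q_4 = 197 ≤ 324 < 1394 = q_5, so the answer is 5227/197.

5227/197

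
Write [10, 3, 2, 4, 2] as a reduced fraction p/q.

710/69

Fold from the inside: start with 2/1.
  4 + 1/2 = 9/2
  2 + 2/9 = 20/9
  3 + 9/20 = 69/20
  10 + 20/69 = 710/69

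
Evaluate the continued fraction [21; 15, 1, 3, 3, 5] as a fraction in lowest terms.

22917/1088

Fold from the inside: start with 5/1.
  3 + 1/5 = 16/5
  3 + 5/16 = 53/16
  1 + 16/53 = 69/53
  15 + 53/69 = 1088/69
  21 + 69/1088 = 22917/1088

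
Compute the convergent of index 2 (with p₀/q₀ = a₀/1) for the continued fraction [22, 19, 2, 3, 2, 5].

Using pₖ = aₖpₖ₋₁ + pₖ₋₂, qₖ = aₖqₖ₋₁ + qₖ₋₂ (with p₋₁=1, p₋₂=0, q₋₁=0, q₋₂=1):
  k=0: a=22, p=22, q=1
  k=1: a=19, p=419, q=19
  k=2: a=2, p=860, q=39

860/39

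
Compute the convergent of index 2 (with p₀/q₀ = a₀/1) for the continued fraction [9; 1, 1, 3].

19/2

Using pₖ = aₖpₖ₋₁ + pₖ₋₂, qₖ = aₖqₖ₋₁ + qₖ₋₂ (with p₋₁=1, p₋₂=0, q₋₁=0, q₋₂=1):
  k=0: a=9, p=9, q=1
  k=1: a=1, p=10, q=1
  k=2: a=1, p=19, q=2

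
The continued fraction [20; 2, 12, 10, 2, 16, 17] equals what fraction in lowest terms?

3045419/148701

Fold from the inside: start with 17/1.
  16 + 1/17 = 273/17
  2 + 17/273 = 563/273
  10 + 273/563 = 5903/563
  12 + 563/5903 = 71399/5903
  2 + 5903/71399 = 148701/71399
  20 + 71399/148701 = 3045419/148701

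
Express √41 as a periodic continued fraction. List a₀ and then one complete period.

a₀ = ⌊√41⌋ = 6.
With m₀=0, d₀=1 and mₖ₊₁ = dₖaₖ − mₖ, dₖ₊₁ = (n − mₖ₊₁²)/dₖ, aₖ₊₁ = ⌊(a₀+mₖ₊₁)/dₖ₊₁⌋:
  k=1: m=6, d=5, a=2
  k=2: m=4, d=5, a=2
  k=3: m=6, d=1, a=12
d=1 and a=2a₀=12 at k=3, so the next step gives (m, d) = (6, 5) again — its k=1 value — and the period has length 3.

[6; 2, 2, 12]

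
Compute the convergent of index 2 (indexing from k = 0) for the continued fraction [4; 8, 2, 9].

Using pₖ = aₖpₖ₋₁ + pₖ₋₂, qₖ = aₖqₖ₋₁ + qₖ₋₂ (with p₋₁=1, p₋₂=0, q₋₁=0, q₋₂=1):
  k=0: a=4, p=4, q=1
  k=1: a=8, p=33, q=8
  k=2: a=2, p=70, q=17

70/17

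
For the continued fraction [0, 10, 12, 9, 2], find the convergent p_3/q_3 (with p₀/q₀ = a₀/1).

109/1099

Using pₖ = aₖpₖ₋₁ + pₖ₋₂, qₖ = aₖqₖ₋₁ + qₖ₋₂ (with p₋₁=1, p₋₂=0, q₋₁=0, q₋₂=1):
  k=0: a=0, p=0, q=1
  k=1: a=10, p=1, q=10
  k=2: a=12, p=12, q=121
  k=3: a=9, p=109, q=1099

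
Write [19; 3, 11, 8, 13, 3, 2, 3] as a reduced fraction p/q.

Using pₖ = aₖpₖ₋₁ + pₖ₋₂ and qₖ = aₖqₖ₋₁ + qₖ₋₂:
  k=0: a=19, p=19, q=1
  k=1: a=3, p=58, q=3
  k=2: a=11, p=657, q=34
  k=3: a=8, p=5314, q=275
  k=4: a=13, p=69739, q=3609
  k=5: a=3, p=214531, q=11102
  k=6: a=2, p=498801, q=25813
  k=7: a=3, p=1710934, q=88541

1710934/88541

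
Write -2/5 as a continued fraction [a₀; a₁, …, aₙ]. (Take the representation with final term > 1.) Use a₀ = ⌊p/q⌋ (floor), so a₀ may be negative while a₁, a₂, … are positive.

-2 = -1×5 + 3
5 = 1×3 + 2
3 = 1×2 + 1
2 = 2×1 + 0  (stop)
So -2/5 = [-1; 1, 1, 2].

[-1; 1, 1, 2]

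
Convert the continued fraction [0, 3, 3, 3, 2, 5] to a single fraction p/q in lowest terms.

Fold from the inside: start with 5/1.
  2 + 1/5 = 11/5
  3 + 5/11 = 38/11
  3 + 11/38 = 125/38
  3 + 38/125 = 413/125
  0 + 125/413 = 125/413

125/413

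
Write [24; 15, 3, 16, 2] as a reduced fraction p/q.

Using pₖ = aₖpₖ₋₁ + pₖ₋₂ and qₖ = aₖqₖ₋₁ + qₖ₋₂:
  k=0: a=24, p=24, q=1
  k=1: a=15, p=361, q=15
  k=2: a=3, p=1107, q=46
  k=3: a=16, p=18073, q=751
  k=4: a=2, p=37253, q=1548

37253/1548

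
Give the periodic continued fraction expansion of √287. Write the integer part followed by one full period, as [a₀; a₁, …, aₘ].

a₀ = ⌊√287⌋ = 16.
With m₀=0, d₀=1 and mₖ₊₁ = dₖaₖ − mₖ, dₖ₊₁ = (n − mₖ₊₁²)/dₖ, aₖ₊₁ = ⌊(a₀+mₖ₊₁)/dₖ₊₁⌋:
  k=1: m=16, d=31, a=1
  k=2: m=15, d=2, a=15
  k=3: m=15, d=31, a=1
  k=4: m=16, d=1, a=32
d=1 and a=2a₀=32 at k=4, so the next step gives (m, d) = (16, 31) again — its k=1 value — and the period has length 4.

[16; 1, 15, 1, 32]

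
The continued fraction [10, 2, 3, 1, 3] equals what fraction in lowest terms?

355/34

Using pₖ = aₖpₖ₋₁ + pₖ₋₂ and qₖ = aₖqₖ₋₁ + qₖ₋₂:
  k=0: a=10, p=10, q=1
  k=1: a=2, p=21, q=2
  k=2: a=3, p=73, q=7
  k=3: a=1, p=94, q=9
  k=4: a=3, p=355, q=34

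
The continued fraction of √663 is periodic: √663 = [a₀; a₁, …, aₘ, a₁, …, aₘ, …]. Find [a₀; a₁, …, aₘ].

a₀ = ⌊√663⌋ = 25.
With m₀=0, d₀=1 and mₖ₊₁ = dₖaₖ − mₖ, dₖ₊₁ = (n − mₖ₊₁²)/dₖ, aₖ₊₁ = ⌊(a₀+mₖ₊₁)/dₖ₊₁⌋:
  k=1: m=25, d=38, a=1
  k=2: m=13, d=13, a=2
  k=3: m=13, d=38, a=1
  k=4: m=25, d=1, a=50
d=1 and a=2a₀=50 at k=4, so the next step gives (m, d) = (25, 38) again — its k=1 value — and the period has length 4.

[25; 1, 2, 1, 50]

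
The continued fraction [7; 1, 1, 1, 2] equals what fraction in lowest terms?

Fold from the inside: start with 2/1.
  1 + 1/2 = 3/2
  1 + 2/3 = 5/3
  1 + 3/5 = 8/5
  7 + 5/8 = 61/8

61/8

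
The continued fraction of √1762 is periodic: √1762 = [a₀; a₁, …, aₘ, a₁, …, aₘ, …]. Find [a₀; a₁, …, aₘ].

a₀ = ⌊√1762⌋ = 41.
With m₀=0, d₀=1 and mₖ₊₁ = dₖaₖ − mₖ, dₖ₊₁ = (n − mₖ₊₁²)/dₖ, aₖ₊₁ = ⌊(a₀+mₖ₊₁)/dₖ₊₁⌋:
  k=1: m=41, d=81, a=1
  k=2: m=40, d=2, a=40
  k=3: m=40, d=81, a=1
  k=4: m=41, d=1, a=82
d=1 and a=2a₀=82 at k=4, so the next step gives (m, d) = (41, 81) again — its k=1 value — and the period has length 4.

[41; 1, 40, 1, 82]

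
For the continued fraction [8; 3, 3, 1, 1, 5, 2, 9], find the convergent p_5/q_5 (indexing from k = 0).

Using pₖ = aₖpₖ₋₁ + pₖ₋₂, qₖ = aₖqₖ₋₁ + qₖ₋₂ (with p₋₁=1, p₋₂=0, q₋₁=0, q₋₂=1):
  k=0: a=8, p=8, q=1
  k=1: a=3, p=25, q=3
  k=2: a=3, p=83, q=10
  k=3: a=1, p=108, q=13
  k=4: a=1, p=191, q=23
  k=5: a=5, p=1063, q=128

1063/128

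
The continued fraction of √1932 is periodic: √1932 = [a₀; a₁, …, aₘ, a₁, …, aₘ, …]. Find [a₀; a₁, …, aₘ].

a₀ = ⌊√1932⌋ = 43.
With m₀=0, d₀=1 and mₖ₊₁ = dₖaₖ − mₖ, dₖ₊₁ = (n − mₖ₊₁²)/dₖ, aₖ₊₁ = ⌊(a₀+mₖ₊₁)/dₖ₊₁⌋:
  k=1: m=43, d=83, a=1
  k=2: m=40, d=4, a=20
  k=3: m=40, d=83, a=1
  k=4: m=43, d=1, a=86
d=1 and a=2a₀=86 at k=4, so the next step gives (m, d) = (43, 83) again — its k=1 value — and the period has length 4.

[43; 1, 20, 1, 86]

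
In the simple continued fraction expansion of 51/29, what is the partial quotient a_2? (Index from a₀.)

51 = 1·29 + 22   →  a_0 = 1
29 = 1·22 + 7   →  a_1 = 1
22 = 3·7 + 1   →  a_2 = 3

3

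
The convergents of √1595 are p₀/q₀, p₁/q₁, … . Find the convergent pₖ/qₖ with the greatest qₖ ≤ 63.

639/16

√1595 = [39; 1, 14, 1, 78, …] (period length 4).
Convergents:
  p_0/q_0 = 39/1
  p_1/q_1 = 40/1
  p_2/q_2 = 599/15
  p_3/q_3 = 639/16
  p_4/q_4 = 50441/1263
q_3 = 16 ≤ 63 < 1263 = q_4, so the answer is 639/16.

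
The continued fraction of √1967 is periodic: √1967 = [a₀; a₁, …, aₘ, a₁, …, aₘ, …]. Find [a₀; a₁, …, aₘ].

[44; 2, 1, 5, 1, 2, 88]

a₀ = ⌊√1967⌋ = 44.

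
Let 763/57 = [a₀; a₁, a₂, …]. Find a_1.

763 = 13·57 + 22   →  a_0 = 13
57 = 2·22 + 13   →  a_1 = 2

2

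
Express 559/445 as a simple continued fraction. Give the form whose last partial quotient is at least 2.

[1; 3, 1, 9, 2, 1, 3]

559 = 1*445 + 114
445 = 3*114 + 103
114 = 1*103 + 11
103 = 9*11 + 4
11 = 2*4 + 3
4 = 1*3 + 1
3 = 3*1 + 0  (stop)
So 559/445 = [1; 3, 1, 9, 2, 1, 3].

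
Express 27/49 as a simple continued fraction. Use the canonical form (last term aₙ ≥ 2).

[0; 1, 1, 4, 2, 2]

27 = 0×49 + 27
49 = 1×27 + 22
27 = 1×22 + 5
22 = 4×5 + 2
5 = 2×2 + 1
2 = 2×1 + 0  (stop)
So 27/49 = [0; 1, 1, 4, 2, 2].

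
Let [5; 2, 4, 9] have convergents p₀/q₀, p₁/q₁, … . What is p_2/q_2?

49/9

Using pₖ = aₖpₖ₋₁ + pₖ₋₂, qₖ = aₖqₖ₋₁ + qₖ₋₂ (with p₋₁=1, p₋₂=0, q₋₁=0, q₋₂=1):
  k=0: a=5, p=5, q=1
  k=1: a=2, p=11, q=2
  k=2: a=4, p=49, q=9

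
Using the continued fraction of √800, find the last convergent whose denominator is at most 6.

√800 = [28; 3, 1, 1, 13, 1, 1, 3, 56, …] (period length 8).
Convergents:
  p_0/q_0 = 28/1
  p_1/q_1 = 85/3
  p_2/q_2 = 113/4
  p_3/q_3 = 198/7
q_2 = 4 ≤ 6 < 7 = q_3, so the answer is 113/4.

113/4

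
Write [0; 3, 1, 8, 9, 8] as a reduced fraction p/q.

Using pₖ = aₖpₖ₋₁ + pₖ₋₂ and qₖ = aₖqₖ₋₁ + qₖ₋₂:
  k=0: a=0, p=0, q=1
  k=1: a=3, p=1, q=3
  k=2: a=1, p=1, q=4
  k=3: a=8, p=9, q=35
  k=4: a=9, p=82, q=319
  k=5: a=8, p=665, q=2587

665/2587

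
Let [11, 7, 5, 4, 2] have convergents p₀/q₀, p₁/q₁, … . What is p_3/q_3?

Using pₖ = aₖpₖ₋₁ + pₖ₋₂, qₖ = aₖqₖ₋₁ + qₖ₋₂ (with p₋₁=1, p₋₂=0, q₋₁=0, q₋₂=1):
  k=0: a=11, p=11, q=1
  k=1: a=7, p=78, q=7
  k=2: a=5, p=401, q=36
  k=3: a=4, p=1682, q=151

1682/151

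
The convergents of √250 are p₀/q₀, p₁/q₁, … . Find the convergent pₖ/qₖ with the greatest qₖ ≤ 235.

3605/228

√250 = [15; 1, 4, 3, 3, 4, 1, 30, …] (period length 7).
Convergents:
  p_0/q_0 = 15/1
  p_1/q_1 = 16/1
  p_2/q_2 = 79/5
  p_3/q_3 = 253/16
  p_4/q_4 = 838/53
  p_5/q_5 = 3605/228
  p_6/q_6 = 4443/281
q_5 = 228 ≤ 235 < 281 = q_6, so the answer is 3605/228.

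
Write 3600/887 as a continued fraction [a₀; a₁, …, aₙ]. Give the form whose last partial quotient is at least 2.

3600 = 4×887 + 52
887 = 17×52 + 3
52 = 17×3 + 1
3 = 3×1 + 0  (stop)
So 3600/887 = [4; 17, 17, 3].

[4; 17, 17, 3]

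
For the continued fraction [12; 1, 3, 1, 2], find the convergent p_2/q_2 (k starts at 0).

Using pₖ = aₖpₖ₋₁ + pₖ₋₂, qₖ = aₖqₖ₋₁ + qₖ₋₂ (with p₋₁=1, p₋₂=0, q₋₁=0, q₋₂=1):
  k=0: a=12, p=12, q=1
  k=1: a=1, p=13, q=1
  k=2: a=3, p=51, q=4

51/4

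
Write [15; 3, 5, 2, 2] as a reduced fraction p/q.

Fold from the inside: start with 2/1.
  2 + 1/2 = 5/2
  5 + 2/5 = 27/5
  3 + 5/27 = 86/27
  15 + 27/86 = 1317/86

1317/86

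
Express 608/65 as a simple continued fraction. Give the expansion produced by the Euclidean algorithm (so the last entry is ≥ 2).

608 = 9·65 + 23
65 = 2·23 + 19
23 = 1·19 + 4
19 = 4·4 + 3
4 = 1·3 + 1
3 = 3·1 + 0  (stop)
So 608/65 = [9; 2, 1, 4, 1, 3].

[9; 2, 1, 4, 1, 3]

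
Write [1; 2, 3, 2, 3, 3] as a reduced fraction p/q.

Fold from the inside: start with 3/1.
  3 + 1/3 = 10/3
  2 + 3/10 = 23/10
  3 + 10/23 = 79/23
  2 + 23/79 = 181/79
  1 + 79/181 = 260/181

260/181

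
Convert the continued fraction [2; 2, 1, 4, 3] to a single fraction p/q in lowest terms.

Using pₖ = aₖpₖ₋₁ + pₖ₋₂ and qₖ = aₖqₖ₋₁ + qₖ₋₂:
  k=0: a=2, p=2, q=1
  k=1: a=2, p=5, q=2
  k=2: a=1, p=7, q=3
  k=3: a=4, p=33, q=14
  k=4: a=3, p=106, q=45

106/45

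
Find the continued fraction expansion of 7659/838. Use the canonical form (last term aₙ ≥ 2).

[9; 7, 6, 6, 3]

7659 = 9·838 + 117
838 = 7·117 + 19
117 = 6·19 + 3
19 = 6·3 + 1
3 = 3·1 + 0  (stop)
So 7659/838 = [9; 7, 6, 6, 3].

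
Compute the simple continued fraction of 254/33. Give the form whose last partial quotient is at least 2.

[7; 1, 2, 3, 3]

254 = 7×33 + 23
33 = 1×23 + 10
23 = 2×10 + 3
10 = 3×3 + 1
3 = 3×1 + 0  (stop)
So 254/33 = [7; 1, 2, 3, 3].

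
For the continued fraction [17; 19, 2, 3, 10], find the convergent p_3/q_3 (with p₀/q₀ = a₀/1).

2319/136

Using pₖ = aₖpₖ₋₁ + pₖ₋₂, qₖ = aₖqₖ₋₁ + qₖ₋₂ (with p₋₁=1, p₋₂=0, q₋₁=0, q₋₂=1):
  k=0: a=17, p=17, q=1
  k=1: a=19, p=324, q=19
  k=2: a=2, p=665, q=39
  k=3: a=3, p=2319, q=136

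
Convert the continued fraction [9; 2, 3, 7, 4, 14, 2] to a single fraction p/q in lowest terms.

58672/6221

Fold from the inside: start with 2/1.
  14 + 1/2 = 29/2
  4 + 2/29 = 118/29
  7 + 29/118 = 855/118
  3 + 118/855 = 2683/855
  2 + 855/2683 = 6221/2683
  9 + 2683/6221 = 58672/6221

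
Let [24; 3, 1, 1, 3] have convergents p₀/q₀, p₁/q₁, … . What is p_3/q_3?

Using pₖ = aₖpₖ₋₁ + pₖ₋₂, qₖ = aₖqₖ₋₁ + qₖ₋₂ (with p₋₁=1, p₋₂=0, q₋₁=0, q₋₂=1):
  k=0: a=24, p=24, q=1
  k=1: a=3, p=73, q=3
  k=2: a=1, p=97, q=4
  k=3: a=1, p=170, q=7

170/7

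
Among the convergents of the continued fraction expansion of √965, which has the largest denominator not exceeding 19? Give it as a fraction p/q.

√965 = [31; 15, 1, 1, 15, 62, …] (period length 5).
Convergents:
  p_0/q_0 = 31/1
  p_1/q_1 = 466/15
  p_2/q_2 = 497/16
  p_3/q_3 = 963/31
q_2 = 16 ≤ 19 < 31 = q_3, so the answer is 497/16.

497/16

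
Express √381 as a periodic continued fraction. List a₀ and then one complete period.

a₀ = ⌊√381⌋ = 19.
With m₀=0, d₀=1 and mₖ₊₁ = dₖaₖ − mₖ, dₖ₊₁ = (n − mₖ₊₁²)/dₖ, aₖ₊₁ = ⌊(a₀+mₖ₊₁)/dₖ₊₁⌋:
  k=1: m=19, d=20, a=1
  k=2: m=1, d=19, a=1
  k=3: m=18, d=3, a=12
  k=4: m=18, d=19, a=1
  k=5: m=1, d=20, a=1
  k=6: m=19, d=1, a=38
d=1 and a=2a₀=38 at k=6, so the next step gives (m, d) = (19, 20) again — its k=1 value — and the period has length 6.

[19; 1, 1, 12, 1, 1, 38]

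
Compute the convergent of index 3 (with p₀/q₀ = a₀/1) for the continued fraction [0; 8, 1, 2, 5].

Using pₖ = aₖpₖ₋₁ + pₖ₋₂, qₖ = aₖqₖ₋₁ + qₖ₋₂ (with p₋₁=1, p₋₂=0, q₋₁=0, q₋₂=1):
  k=0: a=0, p=0, q=1
  k=1: a=8, p=1, q=8
  k=2: a=1, p=1, q=9
  k=3: a=2, p=3, q=26

3/26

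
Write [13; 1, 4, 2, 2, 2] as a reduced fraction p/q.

898/65

Fold from the inside: start with 2/1.
  2 + 1/2 = 5/2
  2 + 2/5 = 12/5
  4 + 5/12 = 53/12
  1 + 12/53 = 65/53
  13 + 53/65 = 898/65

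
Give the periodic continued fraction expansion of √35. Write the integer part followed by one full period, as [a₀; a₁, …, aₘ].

[5; 1, 10]

a₀ = ⌊√35⌋ = 5.
With m₀=0, d₀=1 and mₖ₊₁ = dₖaₖ − mₖ, dₖ₊₁ = (n − mₖ₊₁²)/dₖ, aₖ₊₁ = ⌊(a₀+mₖ₊₁)/dₖ₊₁⌋:
  k=1: m=5, d=10, a=1
  k=2: m=5, d=1, a=10
d=1 and a=2a₀=10 at k=2, so the next step gives (m, d) = (5, 10) again — its k=1 value — and the period has length 2.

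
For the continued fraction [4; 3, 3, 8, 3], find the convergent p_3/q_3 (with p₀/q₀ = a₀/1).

357/83

Using pₖ = aₖpₖ₋₁ + pₖ₋₂, qₖ = aₖqₖ₋₁ + qₖ₋₂ (with p₋₁=1, p₋₂=0, q₋₁=0, q₋₂=1):
  k=0: a=4, p=4, q=1
  k=1: a=3, p=13, q=3
  k=2: a=3, p=43, q=10
  k=3: a=8, p=357, q=83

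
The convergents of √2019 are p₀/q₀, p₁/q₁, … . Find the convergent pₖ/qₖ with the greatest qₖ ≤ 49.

√2019 = [44; 1, 13, 1, 88, …] (period length 4).
Convergents:
  p_0/q_0 = 44/1
  p_1/q_1 = 45/1
  p_2/q_2 = 629/14
  p_3/q_3 = 674/15
  p_4/q_4 = 59941/1334
q_3 = 15 ≤ 49 < 1334 = q_4, so the answer is 674/15.

674/15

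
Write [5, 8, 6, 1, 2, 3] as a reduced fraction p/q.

Using pₖ = aₖpₖ₋₁ + pₖ₋₂ and qₖ = aₖqₖ₋₁ + qₖ₋₂:
  k=0: a=5, p=5, q=1
  k=1: a=8, p=41, q=8
  k=2: a=6, p=251, q=49
  k=3: a=1, p=292, q=57
  k=4: a=2, p=835, q=163
  k=5: a=3, p=2797, q=546

2797/546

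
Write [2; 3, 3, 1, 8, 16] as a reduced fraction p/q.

Using pₖ = aₖpₖ₋₁ + pₖ₋₂ and qₖ = aₖqₖ₋₁ + qₖ₋₂:
  k=0: a=2, p=2, q=1
  k=1: a=3, p=7, q=3
  k=2: a=3, p=23, q=10
  k=3: a=1, p=30, q=13
  k=4: a=8, p=263, q=114
  k=5: a=16, p=4238, q=1837

4238/1837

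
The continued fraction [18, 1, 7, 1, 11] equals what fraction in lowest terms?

Using pₖ = aₖpₖ₋₁ + pₖ₋₂ and qₖ = aₖqₖ₋₁ + qₖ₋₂:
  k=0: a=18, p=18, q=1
  k=1: a=1, p=19, q=1
  k=2: a=7, p=151, q=8
  k=3: a=1, p=170, q=9
  k=4: a=11, p=2021, q=107

2021/107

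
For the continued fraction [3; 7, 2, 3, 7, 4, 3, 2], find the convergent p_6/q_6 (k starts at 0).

Using pₖ = aₖpₖ₋₁ + pₖ₋₂, qₖ = aₖqₖ₋₁ + qₖ₋₂ (with p₋₁=1, p₋₂=0, q₋₁=0, q₋₂=1):
  k=0: a=3, p=3, q=1
  k=1: a=7, p=22, q=7
  k=2: a=2, p=47, q=15
  k=3: a=3, p=163, q=52
  k=4: a=7, p=1188, q=379
  k=5: a=4, p=4915, q=1568
  k=6: a=3, p=15933, q=5083

15933/5083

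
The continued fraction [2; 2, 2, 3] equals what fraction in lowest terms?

41/17

Using pₖ = aₖpₖ₋₁ + pₖ₋₂ and qₖ = aₖqₖ₋₁ + qₖ₋₂:
  k=0: a=2, p=2, q=1
  k=1: a=2, p=5, q=2
  k=2: a=2, p=12, q=5
  k=3: a=3, p=41, q=17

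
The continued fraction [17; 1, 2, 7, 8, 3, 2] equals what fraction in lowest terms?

Fold from the inside: start with 2/1.
  3 + 1/2 = 7/2
  8 + 2/7 = 58/7
  7 + 7/58 = 413/58
  2 + 58/413 = 884/413
  1 + 413/884 = 1297/884
  17 + 884/1297 = 22933/1297

22933/1297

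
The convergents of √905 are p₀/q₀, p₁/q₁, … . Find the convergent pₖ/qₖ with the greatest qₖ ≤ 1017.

21690/721

√905 = [30; 12, 60, …] (period length 2).
Convergents:
  p_0/q_0 = 30/1
  p_1/q_1 = 361/12
  p_2/q_2 = 21690/721
  p_3/q_3 = 260641/8664
q_2 = 721 ≤ 1017 < 8664 = q_3, so the answer is 21690/721.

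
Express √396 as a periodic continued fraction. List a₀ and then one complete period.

a₀ = ⌊√396⌋ = 19.
With m₀=0, d₀=1 and mₖ₊₁ = dₖaₖ − mₖ, dₖ₊₁ = (n − mₖ₊₁²)/dₖ, aₖ₊₁ = ⌊(a₀+mₖ₊₁)/dₖ₊₁⌋:
  k=1: m=19, d=35, a=1
  k=2: m=16, d=4, a=8
  k=3: m=16, d=35, a=1
  k=4: m=19, d=1, a=38
d=1 and a=2a₀=38 at k=4, so the next step gives (m, d) = (19, 35) again — its k=1 value — and the period has length 4.

[19; 1, 8, 1, 38]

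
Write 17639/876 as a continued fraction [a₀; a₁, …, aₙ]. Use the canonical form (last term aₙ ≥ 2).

17639 = 20·876 + 119
876 = 7·119 + 43
119 = 2·43 + 33
43 = 1·33 + 10
33 = 3·10 + 3
10 = 3·3 + 1
3 = 3·1 + 0  (stop)
So 17639/876 = [20; 7, 2, 1, 3, 3, 3].

[20; 7, 2, 1, 3, 3, 3]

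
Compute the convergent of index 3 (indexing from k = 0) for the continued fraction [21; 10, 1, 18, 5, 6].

Using pₖ = aₖpₖ₋₁ + pₖ₋₂, qₖ = aₖqₖ₋₁ + qₖ₋₂ (with p₋₁=1, p₋₂=0, q₋₁=0, q₋₂=1):
  k=0: a=21, p=21, q=1
  k=1: a=10, p=211, q=10
  k=2: a=1, p=232, q=11
  k=3: a=18, p=4387, q=208

4387/208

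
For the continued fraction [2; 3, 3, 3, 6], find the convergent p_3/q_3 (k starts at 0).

76/33

Using pₖ = aₖpₖ₋₁ + pₖ₋₂, qₖ = aₖqₖ₋₁ + qₖ₋₂ (with p₋₁=1, p₋₂=0, q₋₁=0, q₋₂=1):
  k=0: a=2, p=2, q=1
  k=1: a=3, p=7, q=3
  k=2: a=3, p=23, q=10
  k=3: a=3, p=76, q=33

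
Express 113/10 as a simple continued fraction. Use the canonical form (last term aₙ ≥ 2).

113 = 11·10 + 3
10 = 3·3 + 1
3 = 3·1 + 0  (stop)
So 113/10 = [11; 3, 3].

[11; 3, 3]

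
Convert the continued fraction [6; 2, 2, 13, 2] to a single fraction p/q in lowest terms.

Using pₖ = aₖpₖ₋₁ + pₖ₋₂ and qₖ = aₖqₖ₋₁ + qₖ₋₂:
  k=0: a=6, p=6, q=1
  k=1: a=2, p=13, q=2
  k=2: a=2, p=32, q=5
  k=3: a=13, p=429, q=67
  k=4: a=2, p=890, q=139

890/139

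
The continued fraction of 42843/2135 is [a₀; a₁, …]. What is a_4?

3

42843 = 20·2135 + 143   →  a_0 = 20
2135 = 14·143 + 133   →  a_1 = 14
143 = 1·133 + 10   →  a_2 = 1
133 = 13·10 + 3   →  a_3 = 13
10 = 3·3 + 1   →  a_4 = 3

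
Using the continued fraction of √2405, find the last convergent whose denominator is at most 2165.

58898/1201

√2405 = [49; 24, 1, 1, 24, 98, …] (period length 5).
Convergents:
  p_0/q_0 = 49/1
  p_1/q_1 = 1177/24
  p_2/q_2 = 1226/25
  p_3/q_3 = 2403/49
  p_4/q_4 = 58898/1201
  p_5/q_5 = 5774407/117747
q_4 = 1201 ≤ 2165 < 117747 = q_5, so the answer is 58898/1201.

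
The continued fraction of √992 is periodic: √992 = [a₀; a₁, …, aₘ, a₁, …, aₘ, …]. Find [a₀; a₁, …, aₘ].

[31; 2, 62]

a₀ = ⌊√992⌋ = 31.
With m₀=0, d₀=1 and mₖ₊₁ = dₖaₖ − mₖ, dₖ₊₁ = (n − mₖ₊₁²)/dₖ, aₖ₊₁ = ⌊(a₀+mₖ₊₁)/dₖ₊₁⌋:
  k=1: m=31, d=31, a=2
  k=2: m=31, d=1, a=62
d=1 and a=2a₀=62 at k=2, so the next step gives (m, d) = (31, 31) again — its k=1 value — and the period has length 2.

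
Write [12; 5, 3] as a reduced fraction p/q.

195/16

Using pₖ = aₖpₖ₋₁ + pₖ₋₂ and qₖ = aₖqₖ₋₁ + qₖ₋₂:
  k=0: a=12, p=12, q=1
  k=1: a=5, p=61, q=5
  k=2: a=3, p=195, q=16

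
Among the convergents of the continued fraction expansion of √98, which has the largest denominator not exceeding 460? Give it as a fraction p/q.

1970/199

√98 = [9; 1, 8, 1, 18, …] (period length 4).
Convergents:
  p_0/q_0 = 9/1
  p_1/q_1 = 10/1
  p_2/q_2 = 89/9
  p_3/q_3 = 99/10
  p_4/q_4 = 1871/189
  p_5/q_5 = 1970/199
  p_6/q_6 = 17631/1781
q_5 = 199 ≤ 460 < 1781 = q_6, so the answer is 1970/199.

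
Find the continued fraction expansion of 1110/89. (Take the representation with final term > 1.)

1110 = 12×89 + 42
89 = 2×42 + 5
42 = 8×5 + 2
5 = 2×2 + 1
2 = 2×1 + 0  (stop)
So 1110/89 = [12; 2, 8, 2, 2].

[12; 2, 8, 2, 2]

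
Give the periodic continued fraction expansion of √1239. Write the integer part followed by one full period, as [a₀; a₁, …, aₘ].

a₀ = ⌊√1239⌋ = 35.
With m₀=0, d₀=1 and mₖ₊₁ = dₖaₖ − mₖ, dₖ₊₁ = (n − mₖ₊₁²)/dₖ, aₖ₊₁ = ⌊(a₀+mₖ₊₁)/dₖ₊₁⌋:
  k=1: m=35, d=14, a=5
  k=2: m=35, d=1, a=70
d=1 and a=2a₀=70 at k=2, so the next step gives (m, d) = (35, 14) again — its k=1 value — and the period has length 2.

[35; 5, 70]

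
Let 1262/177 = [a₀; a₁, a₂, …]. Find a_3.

2

1262 = 7·177 + 23   →  a_0 = 7
177 = 7·23 + 16   →  a_1 = 7
23 = 1·16 + 7   →  a_2 = 1
16 = 2·7 + 2   →  a_3 = 2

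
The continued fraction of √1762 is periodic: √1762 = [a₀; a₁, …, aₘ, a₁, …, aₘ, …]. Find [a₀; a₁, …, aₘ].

[41; 1, 40, 1, 82]

a₀ = ⌊√1762⌋ = 41.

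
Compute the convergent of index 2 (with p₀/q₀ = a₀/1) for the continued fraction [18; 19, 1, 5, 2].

361/20

Using pₖ = aₖpₖ₋₁ + pₖ₋₂, qₖ = aₖqₖ₋₁ + qₖ₋₂ (with p₋₁=1, p₋₂=0, q₋₁=0, q₋₂=1):
  k=0: a=18, p=18, q=1
  k=1: a=19, p=343, q=19
  k=2: a=1, p=361, q=20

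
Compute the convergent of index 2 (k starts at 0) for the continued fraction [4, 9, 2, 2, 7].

Using pₖ = aₖpₖ₋₁ + pₖ₋₂, qₖ = aₖqₖ₋₁ + qₖ₋₂ (with p₋₁=1, p₋₂=0, q₋₁=0, q₋₂=1):
  k=0: a=4, p=4, q=1
  k=1: a=9, p=37, q=9
  k=2: a=2, p=78, q=19

78/19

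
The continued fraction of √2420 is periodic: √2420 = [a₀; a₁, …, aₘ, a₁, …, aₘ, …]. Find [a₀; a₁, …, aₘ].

a₀ = ⌊√2420⌋ = 49.
With m₀=0, d₀=1 and mₖ₊₁ = dₖaₖ − mₖ, dₖ₊₁ = (n − mₖ₊₁²)/dₖ, aₖ₊₁ = ⌊(a₀+mₖ₊₁)/dₖ₊₁⌋:
  k=1: m=49, d=19, a=5
  k=2: m=46, d=16, a=5
  k=3: m=34, d=79, a=1
  k=4: m=45, d=5, a=18
  k=5: m=45, d=79, a=1
  k=6: m=34, d=16, a=5
  k=7: m=46, d=19, a=5
  k=8: m=49, d=1, a=98
d=1 and a=2a₀=98 at k=8, so the next step gives (m, d) = (49, 19) again — its k=1 value — and the period has length 8.

[49; 5, 5, 1, 18, 1, 5, 5, 98]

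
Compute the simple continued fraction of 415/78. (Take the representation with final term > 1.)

[5; 3, 8, 3]

415 = 5×78 + 25
78 = 3×25 + 3
25 = 8×3 + 1
3 = 3×1 + 0  (stop)
So 415/78 = [5; 3, 8, 3].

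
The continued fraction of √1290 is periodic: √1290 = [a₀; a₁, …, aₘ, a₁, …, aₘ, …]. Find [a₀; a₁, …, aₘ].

[35; 1, 10, 1, 70]

a₀ = ⌊√1290⌋ = 35.
With m₀=0, d₀=1 and mₖ₊₁ = dₖaₖ − mₖ, dₖ₊₁ = (n − mₖ₊₁²)/dₖ, aₖ₊₁ = ⌊(a₀+mₖ₊₁)/dₖ₊₁⌋:
  k=1: m=35, d=65, a=1
  k=2: m=30, d=6, a=10
  k=3: m=30, d=65, a=1
  k=4: m=35, d=1, a=70
d=1 and a=2a₀=70 at k=4, so the next step gives (m, d) = (35, 65) again — its k=1 value — and the period has length 4.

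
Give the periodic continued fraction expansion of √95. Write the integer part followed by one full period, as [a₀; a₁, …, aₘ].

a₀ = ⌊√95⌋ = 9.
With m₀=0, d₀=1 and mₖ₊₁ = dₖaₖ − mₖ, dₖ₊₁ = (n − mₖ₊₁²)/dₖ, aₖ₊₁ = ⌊(a₀+mₖ₊₁)/dₖ₊₁⌋:
  k=1: m=9, d=14, a=1
  k=2: m=5, d=5, a=2
  k=3: m=5, d=14, a=1
  k=4: m=9, d=1, a=18
d=1 and a=2a₀=18 at k=4, so the next step gives (m, d) = (9, 14) again — its k=1 value — and the period has length 4.

[9; 1, 2, 1, 18]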